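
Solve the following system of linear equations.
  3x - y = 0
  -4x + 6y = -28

Row-reduce the augmented matrix:
R1 ← R1 / (3).
R2 ← R2 + 4·R1.
R2 ← R2 / (14/3).
R1 ← R1 + 1/3·R2.
Reading off the reduced rows gives x = -2, y = -6.

x = -2, y = -6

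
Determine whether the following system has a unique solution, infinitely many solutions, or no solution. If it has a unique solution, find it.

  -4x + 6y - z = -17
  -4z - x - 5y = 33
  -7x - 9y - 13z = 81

no solution

Row-reduce:
R1 ← R1 / (-4).
R2 ← R2 + 1·R1.
R3 ← R3 + 7·R1.
R2 ← R2 / (-13/2).
R1 ← R1 + 3/2·R2.
R3 ← R3 + 39/2·R2.
Row 3 reduces to 0 = -1, a contradiction. The system is inconsistent.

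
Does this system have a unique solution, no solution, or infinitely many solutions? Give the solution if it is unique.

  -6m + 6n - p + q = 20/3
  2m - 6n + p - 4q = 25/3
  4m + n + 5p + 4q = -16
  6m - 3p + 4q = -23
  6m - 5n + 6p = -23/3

Row-reduce the augmented matrix:
R1 ← R1 / (-6).
R2 ← R2 − 2·R1.
R3 ← R3 − 4·R1.
R4 ← R4 − 6·R1.
R5 ← R5 − 6·R1.
R2 ← R2 / (-4).
R1 ← R1 + 1·R2.
R3 ← R3 − 5·R2.
R4 ← R4 − 6·R2.
R5 ← R5 − 1·R2.
R3 ← R3 / (31/6).
R2 ← R2 + 1/6·R3.
R4 ← R4 + 3·R3.
R5 ← R5 − 31/6·R3.
R4 ← R4 / (-14/31).
R1 ← R1 − 3/4·R4.
R2 ← R2 − 57/62·R4.
R3 ← R3 − 1/62·R4.
R5 reduces to 0 = 0, so the extra equation is consistent.
Reading off the reduced rows gives m = -3, n = -5/3, p = 1/3, q = -1.

m = -3, n = -5/3, p = 1/3, q = -1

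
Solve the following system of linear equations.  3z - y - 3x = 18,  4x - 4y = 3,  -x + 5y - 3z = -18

no solution

Row-reduce:
R1 ← R1 / (-3).
R2 ← R2 − 4·R1.
R3 ← R3 + 1·R1.
R2 ← R2 / (-16/3).
R1 ← R1 − 1/3·R2.
R3 ← R3 − 16/3·R2.
Row 3 reduces to 0 = 3, a contradiction. The system is inconsistent.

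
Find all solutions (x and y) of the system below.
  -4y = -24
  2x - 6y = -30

x = 3, y = 6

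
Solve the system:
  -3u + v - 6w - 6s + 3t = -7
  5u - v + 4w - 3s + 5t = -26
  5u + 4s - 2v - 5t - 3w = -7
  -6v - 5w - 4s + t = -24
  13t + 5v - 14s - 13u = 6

Row-reduce:
R1 ← R1 / (-3).
R2 ← R2 − 5·R1.
R3 ← R3 − 5·R1.
R5 ← R5 + 13·R1.
R2 ← R2 / (2/3).
R1 ← R1 + 1/3·R2.
R3 ← R3 + 1/3·R2.
R4 ← R4 + 6·R2.
R5 ← R5 − 2/3·R2.
R3 ← R3 / (-16).
R1 ← R1 + 1·R3.
R2 ← R2 + 9·R3.
R4 ← R4 + 59·R3.
R5 ← R5 − 32·R3.
R4 ← R4 / (-2397/32).
R1 ← R1 + 119/32·R4.
R2 ← R2 + 399/32·R4.
R3 ← R3 − 25/32·R4.
Row 5 reduces to 0 = -1, a contradiction. The system is inconsistent.

no solution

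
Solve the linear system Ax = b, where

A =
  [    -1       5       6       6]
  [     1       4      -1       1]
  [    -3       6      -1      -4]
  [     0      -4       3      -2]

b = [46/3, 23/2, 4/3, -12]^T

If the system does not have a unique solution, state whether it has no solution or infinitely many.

Row-reduce the augmented matrix:
R1 ← R1 / (-1).
R2 ← R2 − 1·R1.
R3 ← R3 + 3·R1.
R2 ← R2 / (9).
R1 ← R1 + 5·R2.
R3 ← R3 + 9·R2.
R4 ← R4 + 4·R2.
R3 ← R3 / (-14).
R1 ← R1 + 29/9·R3.
R2 ← R2 − 5/9·R3.
R4 ← R4 − 47/9·R3.
R4 ← R4 / (-565/126).
R1 ← R1 − 169/126·R4.
R2 ← R2 − 23/126·R4.
R3 ← R3 − 15/14·R4.
Reading off the reduced rows gives x_1 = 5/3, x_2 = 2, x_3 = -1/3, x_4 = 3/2.

x_1 = 5/3, x_2 = 2, x_3 = -1/3, x_4 = 3/2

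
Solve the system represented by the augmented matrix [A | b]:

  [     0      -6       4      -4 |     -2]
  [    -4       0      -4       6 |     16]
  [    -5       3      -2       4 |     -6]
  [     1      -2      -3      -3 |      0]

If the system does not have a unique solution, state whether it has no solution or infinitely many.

x_1 = 3, x_2 = -3, x_3 = -1, x_4 = 4

Row-reduce the augmented matrix:
Swap R1 and R2.
R1 ← R1 / (-4).
R3 ← R3 + 5·R1.
R4 ← R4 − 1·R1.
R2 ← R2 / (-6).
R3 ← R3 − 3·R2.
R4 ← R4 + 2·R2.
R3 ← R3 / (5).
R1 ← R1 − 1·R3.
R2 ← R2 + 2/3·R3.
R4 ← R4 + 16/3·R3.
R4 ← R4 / (-181/30).
R1 ← R1 + 2/5·R4.
R2 ← R2 + 1/15·R4.
R3 ← R3 + 11/10·R4.
Reading off the reduced rows gives x_1 = 3, x_2 = -3, x_3 = -1, x_4 = 4.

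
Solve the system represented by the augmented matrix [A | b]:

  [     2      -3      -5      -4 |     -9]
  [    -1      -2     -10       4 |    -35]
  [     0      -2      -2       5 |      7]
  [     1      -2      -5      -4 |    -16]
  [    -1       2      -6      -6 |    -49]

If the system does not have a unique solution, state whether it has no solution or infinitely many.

Row-reduce the augmented matrix:
R1 ← R1 / (2).
R2 ← R2 + 1·R1.
R4 ← R4 − 1·R1.
R5 ← R5 + 1·R1.
R2 ← R2 / (-7/2).
R1 ← R1 + 3/2·R2.
R3 ← R3 + 2·R2.
R4 ← R4 + 1/2·R2.
R5 ← R5 − 1/2·R2.
R3 ← R3 / (36/7).
R1 ← R1 − 20/7·R3.
R2 ← R2 − 25/7·R3.
R4 ← R4 + 5/7·R3.
R5 ← R5 + 72/7·R3.
R4 ← R4 / (-7/4).
R1 ← R1 + 5·R4.
R2 ← R2 + 13/4·R4.
R3 ← R3 − 3/4·R4.
R5 reduces to 0 = 0, so the extra equation is consistent.
Reading off the reduced rows gives x_1 = 1, x_2 = -6, x_3 = 5, x_4 = 1.

x_1 = 1, x_2 = -6, x_3 = 5, x_4 = 1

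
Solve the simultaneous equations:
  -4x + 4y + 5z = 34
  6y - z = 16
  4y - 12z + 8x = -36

infinitely many solutions

Row-reduce:
R1 ← R1 / (-4).
R3 ← R3 − 8·R1.
R2 ← R2 / (6).
R1 ← R1 + 1·R2.
R3 ← R3 − 12·R2.
Rank is 2 with 3 unknowns, leaving z free.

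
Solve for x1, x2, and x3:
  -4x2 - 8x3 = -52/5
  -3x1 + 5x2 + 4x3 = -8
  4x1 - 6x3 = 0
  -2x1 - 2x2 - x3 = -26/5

x1 = 3, x2 = -7/5, x3 = 2

Row-reduce the augmented matrix:
Swap R1 and R2.
R1 ← R1 / (-3).
R3 ← R3 − 4·R1.
R4 ← R4 + 2·R1.
R2 ← R2 / (-4).
R1 ← R1 + 5/3·R2.
R3 ← R3 − 20/3·R2.
R4 ← R4 + 16/3·R2.
R3 ← R3 / (-14).
R1 ← R1 − 2·R3.
R2 ← R2 − 2·R3.
R4 ← R4 − 7·R3.
R4 reduces to 0 = 0, so the extra equation is consistent.
Reading off the reduced rows gives x1 = 3, x2 = -7/5, x3 = 2.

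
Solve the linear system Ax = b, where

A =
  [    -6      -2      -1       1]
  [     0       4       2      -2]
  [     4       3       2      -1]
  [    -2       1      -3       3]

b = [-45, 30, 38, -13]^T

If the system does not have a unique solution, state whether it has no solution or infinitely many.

Row-reduce the augmented matrix:
R1 ← R1 / (-6).
R3 ← R3 − 4·R1.
R4 ← R4 + 2·R1.
R2 ← R2 / (4).
R1 ← R1 − 1/3·R2.
R3 ← R3 − 5/3·R2.
R4 ← R4 − 5/3·R2.
R3 ← R3 / (1/2).
R2 ← R2 − 1/2·R3.
R4 ← R4 + 7/2·R3.
R4 ← R4 / (7).
R2 ← R2 + 1·R4.
R3 ← R3 − 1·R4.
Reading off the reduced rows gives x_1 = 5, x_2 = 6, x_3 = -3, x_4 = -6.

x_1 = 5, x_2 = 6, x_3 = -3, x_4 = -6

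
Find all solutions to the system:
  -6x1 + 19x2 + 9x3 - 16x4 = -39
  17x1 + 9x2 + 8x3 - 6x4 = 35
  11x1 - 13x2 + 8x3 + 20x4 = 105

infinitely many solutions

Row-reduce:
R1 ← R1 / (-6).
R2 ← R2 − 17·R1.
R3 ← R3 − 11·R1.
R2 ← R2 / (377/6).
R1 ← R1 + 19/6·R2.
R3 ← R3 − 131/6·R2.
R3 ← R3 / (4848/377).
R1 ← R1 − 71/377·R3.
R2 ← R2 − 201/377·R3.
Rank is 3 with 4 unknowns, leaving x4 free.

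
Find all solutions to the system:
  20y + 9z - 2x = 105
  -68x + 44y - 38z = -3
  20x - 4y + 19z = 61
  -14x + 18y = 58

Row-reduce:
R1 ← R1 / (-2).
R2 ← R2 + 68·R1.
R3 ← R3 − 20·R1.
R4 ← R4 + 14·R1.
R2 ← R2 / (-636).
R1 ← R1 + 10·R2.
R3 ← R3 − 196·R2.
R4 ← R4 + 122·R2.
R3 ← R3 / (475/159).
R1 ← R1 − 289/318·R3.
R2 ← R2 − 86/159·R3.
R4 ← R4 − 475/159·R3.
Row 4 reduces to 0 = -3/2, a contradiction. The system is inconsistent.

no solution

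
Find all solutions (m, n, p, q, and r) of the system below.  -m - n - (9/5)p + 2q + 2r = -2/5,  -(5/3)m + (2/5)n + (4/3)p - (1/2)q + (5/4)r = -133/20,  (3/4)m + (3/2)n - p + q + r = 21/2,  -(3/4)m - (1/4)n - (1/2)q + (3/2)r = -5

Row-reduce:
R1 ← R1 / (-1).
R2 ← R2 + 5/3·R1.
R3 ← R3 − 3/4·R1.
R4 ← R4 + 3/4·R1.
R2 ← R2 / (31/15).
R1 ← R1 − 1·R2.
R3 ← R3 − 3/4·R2.
R4 ← R4 − 1/2·R2.
R3 ← R3 / (-608/155).
R1 ← R1 + 46/155·R3.
R2 ← R2 − 65/31·R3.
R4 ← R4 − 187/620·R3.
R4 ← R4 / (-15047/19456).
R1 ← R1 + 1069/2432·R4.
R2 ← R2 − 1095/4864·R4.
R3 ← R3 + 4825/4864·R4.
Rank is 4 with 5 unknowns, leaving r free.

infinitely many solutions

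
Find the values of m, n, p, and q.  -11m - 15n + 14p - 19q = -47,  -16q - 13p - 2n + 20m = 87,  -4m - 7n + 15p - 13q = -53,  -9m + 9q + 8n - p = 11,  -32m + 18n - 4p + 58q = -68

m = -1, n = 3, p = -5, q = -3

Row-reduce the augmented matrix:
R1 ← R1 / (-11).
R2 ← R2 − 20·R1.
R3 ← R3 + 4·R1.
R4 ← R4 + 9·R1.
R5 ← R5 + 32·R1.
R2 ← R2 / (-322/11).
R1 ← R1 − 15/11·R2.
R3 ← R3 + 17/11·R2.
R4 ← R4 − 223/11·R2.
R5 ← R5 − 678/11·R2.
R3 ← R3 / (2979/322).
R1 ← R1 + 223/322·R3.
R2 ← R2 + 137/322·R3.
R4 ← R4 + 1233/322·R3.
R5 ← R5 + 2979/161·R3.
R4 ← R4 / (-3931/331).
R1 ← R1 + 2632/2979·R4.
R2 ← R2 − 4675/2979·R4.
R3 ← R3 + 1102/2979·R4.
R5 reduces to 0 = 0, so the extra equation is consistent.
Reading off the reduced rows gives m = -1, n = 3, p = -5, q = -3.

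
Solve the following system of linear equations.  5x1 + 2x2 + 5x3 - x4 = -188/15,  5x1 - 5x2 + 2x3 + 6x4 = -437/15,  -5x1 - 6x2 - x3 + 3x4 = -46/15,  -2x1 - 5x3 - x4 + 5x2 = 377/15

Row-reduce the augmented matrix:
R1 ← R1 / (5).
R2 ← R2 − 5·R1.
R3 ← R3 + 5·R1.
R4 ← R4 + 2·R1.
R2 ← R2 / (-7).
R1 ← R1 − 2/5·R2.
R3 ← R3 + 4·R2.
R4 ← R4 − 29/5·R2.
R3 ← R3 / (40/7).
R1 ← R1 − 29/35·R3.
R2 ← R2 − 3/7·R3.
R4 ← R4 + 192/35·R3.
R4 ← R4 / (62/25).
R1 ← R1 − 49/100·R4.
R2 ← R2 + 17/20·R4.
R3 ← R3 + 7/20·R4.
Reading off the reduced rows gives x1 = -8/3, x2 = 3, x3 = -1, x4 = 1/5.

x1 = -8/3, x2 = 3, x3 = -1, x4 = 1/5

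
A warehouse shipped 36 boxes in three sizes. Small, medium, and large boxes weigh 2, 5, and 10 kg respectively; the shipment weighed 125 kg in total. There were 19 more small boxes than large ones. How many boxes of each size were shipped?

small boxes: 20, medium boxes: 15, large boxes: 1

Let s = small boxes, m = medium boxes, l = large boxes.
  s + m + l = 36
  5m + 2s + 10l = 125
  -l + s = 19
Row-reduce the augmented matrix:
R2 ← R2 − 2·R1.
R3 ← R3 − 1·R1.
R2 ← R2 / (3).
R1 ← R1 − 1·R2.
R3 ← R3 + 1·R2.
R3 ← R3 / (2/3).
R1 ← R1 + 5/3·R3.
R2 ← R2 − 8/3·R3.
Reading off the reduced rows gives s = 20, m = 15, l = 1.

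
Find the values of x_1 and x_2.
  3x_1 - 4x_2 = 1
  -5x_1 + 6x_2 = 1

x_1 = -5, x_2 = -4

Row-reduce the augmented matrix:
R1 ← R1 / (3).
R2 ← R2 + 5·R1.
R2 ← R2 / (-2/3).
R1 ← R1 + 4/3·R2.
Reading off the reduced rows gives x_1 = -5, x_2 = -4.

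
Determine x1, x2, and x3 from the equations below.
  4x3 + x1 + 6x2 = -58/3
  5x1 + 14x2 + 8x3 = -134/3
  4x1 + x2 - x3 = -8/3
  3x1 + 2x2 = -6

Row-reduce the augmented matrix:
R2 ← R2 − 5·R1.
R3 ← R3 − 4·R1.
R4 ← R4 − 3·R1.
R2 ← R2 / (-16).
R1 ← R1 − 6·R2.
R3 ← R3 + 23·R2.
R4 ← R4 + 16·R2.
R3 ← R3 / (1/4).
R1 ← R1 + 1/2·R3.
R2 ← R2 − 3/4·R3.
R4 reduces to 0 = 0, so the extra equation is consistent.
Reading off the reduced rows gives x1 = 0, x2 = -3, x3 = -1/3.

x1 = 0, x2 = -3, x3 = -1/3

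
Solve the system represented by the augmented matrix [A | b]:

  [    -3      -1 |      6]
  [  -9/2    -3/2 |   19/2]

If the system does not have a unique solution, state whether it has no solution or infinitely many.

no solution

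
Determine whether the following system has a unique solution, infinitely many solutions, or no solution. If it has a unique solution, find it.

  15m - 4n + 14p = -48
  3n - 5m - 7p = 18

infinitely many solutions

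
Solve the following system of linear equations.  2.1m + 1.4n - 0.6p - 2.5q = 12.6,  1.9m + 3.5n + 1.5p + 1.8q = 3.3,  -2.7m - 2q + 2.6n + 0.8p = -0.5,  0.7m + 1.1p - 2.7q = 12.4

m = 3, n = 0, p = 2, q = -3

Row-reduce the augmented matrix:
R1 ← R1 / (21/10).
R2 ← R2 − 19/10·R1.
R3 ← R3 + 27/10·R1.
R4 ← R4 − 7/10·R1.
R2 ← R2 / (67/30).
R1 ← R1 − 2/3·R2.
R3 ← R3 − 22/5·R2.
R4 ← R4 + 7/15·R2.
R3 ← R3 / (-9371/2345).
R1 ← R1 + 60/67·R3.
R2 ← R2 − 429/469·R3.
R4 ← R4 − 1157/670·R3.
R4 ← R4 / (-1261209/187420).
R1 ← R1 − 5237/9371·R4.
R2 ← R2 + 22613/18742·R4.
R3 ← R3 − 61987/18742·R4.
Reading off the reduced rows gives m = 3, n = 0, p = 2, q = -3.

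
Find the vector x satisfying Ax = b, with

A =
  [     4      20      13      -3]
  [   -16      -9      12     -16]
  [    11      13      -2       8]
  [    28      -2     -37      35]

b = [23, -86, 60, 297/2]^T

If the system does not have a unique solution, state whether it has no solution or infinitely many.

no solution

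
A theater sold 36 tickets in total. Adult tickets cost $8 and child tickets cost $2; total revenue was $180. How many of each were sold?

adult tickets: 18, child tickets: 18

Let a = adult tickets, c = child tickets.
  a + c = 36
  8a + 2c = 180
From equation 1: a = 36 − c.
Substitute into equation 2 and solve: c = 18.
Then a = 18.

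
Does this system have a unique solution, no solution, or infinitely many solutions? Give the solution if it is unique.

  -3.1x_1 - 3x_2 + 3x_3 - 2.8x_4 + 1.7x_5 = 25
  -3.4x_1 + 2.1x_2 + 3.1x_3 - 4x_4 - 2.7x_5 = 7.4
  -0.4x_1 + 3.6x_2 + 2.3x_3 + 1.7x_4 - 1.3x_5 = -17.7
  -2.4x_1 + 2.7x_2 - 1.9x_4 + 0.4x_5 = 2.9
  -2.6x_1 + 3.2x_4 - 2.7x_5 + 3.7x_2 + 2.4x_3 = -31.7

x_1 = 1, x_2 = -2, x_3 = 1, x_4 = -5, x_5 = 3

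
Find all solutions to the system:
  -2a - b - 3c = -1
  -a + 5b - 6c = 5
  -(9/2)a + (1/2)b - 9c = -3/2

Row-reduce:
R1 ← R1 / (-2).
R2 ← R2 + 1·R1.
R3 ← R3 + 9/2·R1.
R2 ← R2 / (11/2).
R1 ← R1 − 1/2·R2.
R3 ← R3 − 11/4·R2.
Row 3 reduces to 0 = -2, a contradiction. The system is inconsistent.

no solution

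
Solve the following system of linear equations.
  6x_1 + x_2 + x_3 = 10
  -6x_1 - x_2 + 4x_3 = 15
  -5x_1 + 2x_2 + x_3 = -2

x_1 = 1, x_2 = -1, x_3 = 5

Row-reduce the augmented matrix:
R1 ← R1 / (6).
R2 ← R2 + 6·R1.
R3 ← R3 + 5·R1.
Swap R2 and R3.
R2 ← R2 / (17/6).
R1 ← R1 − 1/6·R2.
R3 ← R3 / (5).
R1 ← R1 − 1/17·R3.
R2 ← R2 − 11/17·R3.
Reading off the reduced rows gives x_1 = 1, x_2 = -1, x_3 = 5.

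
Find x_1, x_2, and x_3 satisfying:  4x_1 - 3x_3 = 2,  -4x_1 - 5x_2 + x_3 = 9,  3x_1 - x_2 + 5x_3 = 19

Row-reduce the augmented matrix:
R1 ← R1 / (4).
R2 ← R2 + 4·R1.
R3 ← R3 − 3·R1.
R2 ← R2 / (-5).
R3 ← R3 + 1·R2.
R3 ← R3 / (153/20).
R1 ← R1 + 3/4·R3.
R2 ← R2 − 2/5·R3.
Reading off the reduced rows gives x_1 = 2, x_2 = -3, x_3 = 2.

x_1 = 2, x_2 = -3, x_3 = 2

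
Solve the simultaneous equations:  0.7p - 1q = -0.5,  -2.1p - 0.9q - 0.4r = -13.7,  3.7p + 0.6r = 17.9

p = 5, q = 4, r = -1

Row-reduce the augmented matrix:
R1 ← R1 / (7/10).
R2 ← R2 + 21/10·R1.
R3 ← R3 − 37/10·R1.
R2 ← R2 / (-39/10).
R1 ← R1 + 10/7·R2.
R3 ← R3 − 37/7·R2.
R3 ← R3 / (79/1365).
R1 ← R1 − 40/273·R3.
R2 ← R2 − 4/39·R3.
Reading off the reduced rows gives p = 5, q = 4, r = -1.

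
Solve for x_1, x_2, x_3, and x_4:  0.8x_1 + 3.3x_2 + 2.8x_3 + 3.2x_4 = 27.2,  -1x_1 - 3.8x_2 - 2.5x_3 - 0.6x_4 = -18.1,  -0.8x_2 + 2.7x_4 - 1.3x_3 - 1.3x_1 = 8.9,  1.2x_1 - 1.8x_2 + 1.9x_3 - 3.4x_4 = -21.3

Row-reduce the augmented matrix:
R1 ← R1 / (4/5).
R2 ← R2 + 1·R1.
R3 ← R3 + 13/10·R1.
R4 ← R4 − 6/5·R1.
R2 ← R2 / (13/40).
R1 ← R1 − 33/8·R2.
R3 ← R3 − 73/16·R2.
R4 ← R4 + 27/4·R2.
R3 ← R3 / (-561/52).
R1 ← R1 + 239/26·R3.
R2 ← R2 − 40/13·R3.
R4 ← R4 − 2401/130·R3.
R4 ← R4 / (-26987/4675).
R1 ← R1 + 4877/935·R4.
R2 ← R2 + 168/187·R4.
R3 ← R3 − 3452/935·R4.
Reading off the reduced rows gives x_1 = -2, x_2 = 4, x_3 = 1, x_4 = 4.

x_1 = -2, x_2 = 4, x_3 = 1, x_4 = 4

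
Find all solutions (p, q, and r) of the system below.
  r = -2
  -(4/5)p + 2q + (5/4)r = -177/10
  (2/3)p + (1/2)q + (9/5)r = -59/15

p = 4, q = -6, r = -2

Row-reduce the augmented matrix:
Swap R1 and R2.
R1 ← R1 / (-4/5).
R3 ← R3 − 2/3·R1.
Swap R2 and R3.
R2 ← R2 / (13/6).
R1 ← R1 + 5/2·R2.
R1 ← R1 − 357/208·R3.
R2 ← R2 − 341/260·R3.
Reading off the reduced rows gives p = 4, q = -6, r = -2.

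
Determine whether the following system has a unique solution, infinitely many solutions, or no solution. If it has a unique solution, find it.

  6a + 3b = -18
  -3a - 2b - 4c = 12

Row-reduce:
R1 ← R1 / (6).
R2 ← R2 + 3·R1.
R2 ← R2 / (-1/2).
R1 ← R1 − 1/2·R2.
Rank is 2 with 3 unknowns, leaving c free.

infinitely many solutions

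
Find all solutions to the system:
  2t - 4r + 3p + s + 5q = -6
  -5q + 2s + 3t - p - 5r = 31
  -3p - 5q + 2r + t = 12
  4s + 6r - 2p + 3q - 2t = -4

Row-reduce:
R1 ← R1 / (3).
R2 ← R2 + 1·R1.
R3 ← R3 + 3·R1.
R4 ← R4 + 2·R1.
R2 ← R2 / (-10/3).
R1 ← R1 − 5/3·R2.
R4 ← R4 − 19/3·R2.
R3 ← R3 / (-2).
R1 ← R1 + 9/2·R3.
R2 ← R2 − 19/10·R3.
R4 ← R4 + 87/10·R3.
R4 ← R4 / (19/4).
R1 ← R1 + 3/4·R4.
R2 ← R2 − 1/4·R4.
R3 ← R3 + 1/2·R4.
Rank is 4 with 5 unknowns, leaving t free.

infinitely many solutions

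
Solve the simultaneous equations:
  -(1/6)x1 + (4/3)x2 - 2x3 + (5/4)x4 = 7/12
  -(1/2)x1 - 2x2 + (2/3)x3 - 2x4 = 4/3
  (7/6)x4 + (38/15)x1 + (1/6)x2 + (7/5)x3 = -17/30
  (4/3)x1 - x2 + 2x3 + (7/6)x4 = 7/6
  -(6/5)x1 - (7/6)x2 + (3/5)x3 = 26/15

Row-reduce the augmented matrix:
R1 ← R1 / (-1/6).
R2 ← R2 + 1/2·R1.
R3 ← R3 − 38/15·R1.
R4 ← R4 − 4/3·R1.
R5 ← R5 + 6/5·R1.
R2 ← R2 / (-6).
R1 ← R1 + 8·R2.
R3 ← R3 − 613/30·R2.
R4 ← R4 − 29/3·R2.
R5 ← R5 + 323/30·R2.
R3 ← R3 / (-170/27).
R1 ← R1 − 28/9·R3.
R2 ← R2 + 10/9·R3.
R4 ← R4 + 88/27·R3.
R5 ← R5 − 82/27·R3.
R4 ← R4 / (16321/10200).
R1 ← R1 − 1549/3400·R4.
R2 ← R2 − 1163/1360·R4.
R3 ← R3 + 1263/13600·R4.
R5 ← R5 − 16321/10200·R4.
R5 reduces to 0 = 0, so the extra equation is consistent.
Reading off the reduced rows gives x1 = 0, x2 = -2, x3 = -1, x4 = 1.

x1 = 0, x2 = -2, x3 = -1, x4 = 1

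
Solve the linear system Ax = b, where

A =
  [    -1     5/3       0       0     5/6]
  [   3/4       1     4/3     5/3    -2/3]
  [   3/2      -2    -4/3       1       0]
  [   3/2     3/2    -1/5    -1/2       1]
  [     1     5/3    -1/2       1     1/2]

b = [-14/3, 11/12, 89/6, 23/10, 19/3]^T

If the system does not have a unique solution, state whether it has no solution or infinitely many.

Row-reduce the augmented matrix:
R1 ← R1 / (-1).
R2 ← R2 − 3/4·R1.
R3 ← R3 − 3/2·R1.
R4 ← R4 − 3/2·R1.
R5 ← R5 − 1·R1.
R2 ← R2 / (9/4).
R1 ← R1 + 5/3·R2.
R3 ← R3 − 1/2·R2.
R4 ← R4 − 4·R2.
R5 ← R5 − 10/3·R2.
R3 ← R3 / (-44/27).
R1 ← R1 − 80/81·R3.
R2 ← R2 − 16/27·R3.
R4 ← R4 + 347/135·R3.
R5 ← R5 + 401/162·R3.
R4 ← R4 / (-2941/660).
R1 ← R1 − 160/99·R4.
R2 ← R2 − 32/33·R4.
R3 ← R3 + 17/44·R4.
R5 ← R5 + 1921/792·R4.
R5 ← R5 / (-971/1384).
R1 ← R1 − 190/8823·R5.
R2 ← R2 − 3017/5882·R5.
R3 ← R3 + 555/692·R5.
R4 ← R4 + 223/2941·R5.
Reading off the reduced rows gives x_1 = 3, x_2 = -1, x_3 = -4, x_4 = 3, x_5 = 0.

x_1 = 3, x_2 = -1, x_3 = -4, x_4 = 3, x_5 = 0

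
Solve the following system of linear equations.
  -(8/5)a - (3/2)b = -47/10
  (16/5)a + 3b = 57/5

Row-reduce:
R1 ← R1 / (-8/5).
R2 ← R2 − 16/5·R1.
Row 2 reduces to 0 = 2, a contradiction. The system is inconsistent.

no solution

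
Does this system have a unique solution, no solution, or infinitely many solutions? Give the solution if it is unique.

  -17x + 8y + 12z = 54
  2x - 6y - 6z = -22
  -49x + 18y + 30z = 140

infinitely many solutions

Row-reduce:
R1 ← R1 / (-17).
R2 ← R2 − 2·R1.
R3 ← R3 + 49·R1.
R2 ← R2 / (-86/17).
R1 ← R1 + 8/17·R2.
R3 ← R3 + 86/17·R2.
Rank is 2 with 3 unknowns, leaving z free.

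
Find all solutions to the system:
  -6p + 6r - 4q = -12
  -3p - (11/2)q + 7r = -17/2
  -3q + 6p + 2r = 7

infinitely many solutions

Row-reduce:
R1 ← R1 / (-6).
R2 ← R2 + 3·R1.
R3 ← R3 − 6·R1.
R2 ← R2 / (-7/2).
R1 ← R1 − 2/3·R2.
R3 ← R3 + 7·R2.
Rank is 2 with 3 unknowns, leaving r free.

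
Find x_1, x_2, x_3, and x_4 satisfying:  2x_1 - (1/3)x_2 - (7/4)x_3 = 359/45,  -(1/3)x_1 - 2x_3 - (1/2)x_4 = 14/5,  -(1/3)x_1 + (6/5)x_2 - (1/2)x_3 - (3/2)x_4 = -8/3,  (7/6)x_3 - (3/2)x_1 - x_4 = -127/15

x_1 = 2, x_2 = 2/3, x_3 = -12/5, x_4 = 8/3

Row-reduce the augmented matrix:
R1 ← R1 / (2).
R2 ← R2 + 1/3·R1.
R3 ← R3 + 1/3·R1.
R4 ← R4 + 3/2·R1.
R2 ← R2 / (-1/18).
R1 ← R1 + 1/6·R2.
R3 ← R3 − 103/90·R2.
R4 ← R4 + 1/4·R2.
R3 ← R3 / (-48).
R1 ← R1 − 6·R3.
R2 ← R2 − 165/4·R3.
R4 ← R4 − 61/6·R3.
R4 ← R4 / (-1799/1440).
R1 ← R1 − 1/40·R4.
R2 ← R2 + 73/64·R4.
R3 ← R3 − 59/240·R4.
Reading off the reduced rows gives x_1 = 2, x_2 = 2/3, x_3 = -12/5, x_4 = 8/3.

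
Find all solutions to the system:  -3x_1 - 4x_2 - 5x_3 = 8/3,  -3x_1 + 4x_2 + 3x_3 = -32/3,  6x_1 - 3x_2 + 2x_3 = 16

Row-reduce the augmented matrix:
R1 ← R1 / (-3).
R2 ← R2 + 3·R1.
R3 ← R3 − 6·R1.
R2 ← R2 / (8).
R1 ← R1 − 4/3·R2.
R3 ← R3 + 11·R2.
R3 ← R3 / (3).
R1 ← R1 − 1/3·R3.
R2 ← R2 − 1·R3.
Reading off the reduced rows gives x_1 = 1, x_2 = -8/3, x_3 = 1.

x_1 = 1, x_2 = -8/3, x_3 = 1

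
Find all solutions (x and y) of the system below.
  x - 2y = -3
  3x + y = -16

x = -5, y = -1

Row-reduce the augmented matrix:
R2 ← R2 − 3·R1.
R2 ← R2 / (7).
R1 ← R1 + 2·R2.
Reading off the reduced rows gives x = -5, y = -1.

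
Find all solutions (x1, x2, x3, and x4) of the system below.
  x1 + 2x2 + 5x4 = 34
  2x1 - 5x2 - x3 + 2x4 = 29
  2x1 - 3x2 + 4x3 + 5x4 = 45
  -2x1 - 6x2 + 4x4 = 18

x1 = 6, x2 = -1, x3 = 0, x4 = 6

Row-reduce the augmented matrix:
R2 ← R2 − 2·R1.
R3 ← R3 − 2·R1.
R4 ← R4 + 2·R1.
R2 ← R2 / (-9).
R1 ← R1 − 2·R2.
R3 ← R3 + 7·R2.
R4 ← R4 + 2·R2.
R3 ← R3 / (43/9).
R1 ← R1 + 2/9·R3.
R2 ← R2 − 1/9·R3.
R4 ← R4 − 2/9·R3.
R4 ← R4 / (676/43).
R1 ← R1 − 141/43·R4.
R2 ← R2 − 37/43·R4.
R3 ← R3 − 11/43·R4.
Reading off the reduced rows gives x1 = 6, x2 = -1, x3 = 0, x4 = 6.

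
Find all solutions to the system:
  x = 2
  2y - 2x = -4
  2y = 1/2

no solution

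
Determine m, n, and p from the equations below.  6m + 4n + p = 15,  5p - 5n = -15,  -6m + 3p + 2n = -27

Row-reduce the augmented matrix:
R1 ← R1 / (6).
R3 ← R3 + 6·R1.
R2 ← R2 / (-5).
R1 ← R1 − 2/3·R2.
R3 ← R3 − 6·R2.
R3 ← R3 / (10).
R1 ← R1 − 5/6·R3.
R2 ← R2 + 1·R3.
Reading off the reduced rows gives m = 3, n = 0, p = -3.

m = 3, n = 0, p = -3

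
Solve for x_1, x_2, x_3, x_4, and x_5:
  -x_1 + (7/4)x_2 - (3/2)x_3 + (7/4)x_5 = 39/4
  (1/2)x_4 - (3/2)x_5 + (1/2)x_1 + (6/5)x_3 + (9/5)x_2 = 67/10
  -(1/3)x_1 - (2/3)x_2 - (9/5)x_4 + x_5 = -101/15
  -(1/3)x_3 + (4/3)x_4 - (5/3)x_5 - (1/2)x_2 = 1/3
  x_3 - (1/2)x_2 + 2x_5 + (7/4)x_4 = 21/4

x_1 = -1, x_2 = 4, x_3 = 0, x_4 = 3, x_5 = 1

Row-reduce the augmented matrix:
R1 ← R1 / (-1).
R2 ← R2 − 1/2·R1.
R3 ← R3 + 1/3·R1.
R2 ← R2 / (107/40).
R1 ← R1 + 7/4·R2.
R3 ← R3 + 5/4·R2.
R4 ← R4 + 1/2·R2.
R5 ← R5 + 1/2·R2.
R3 ← R3 / (76/107).
R1 ← R1 − 192/107·R3.
R2 ← R2 − 18/107·R3.
R4 ← R4 + 80/321·R3.
R5 ← R5 − 116/107·R3.
R4 ← R4 / (50/57).
R1 ← R1 − 407/95·R4.
R2 ← R2 − 53/95·R4.
R3 ← R3 + 419/190·R4.
R5 ← R5 − 1609/380·R4.
R5 ← R5 / (12109/1200).
R1 ← R1 − 1807/300·R5.
R2 ← R2 − 253/300·R5.
R3 ← R3 + 2519/600·R5.
R4 ← R4 + 119/60·R5.
Reading off the reduced rows gives x_1 = -1, x_2 = 4, x_3 = 0, x_4 = 3, x_5 = 1.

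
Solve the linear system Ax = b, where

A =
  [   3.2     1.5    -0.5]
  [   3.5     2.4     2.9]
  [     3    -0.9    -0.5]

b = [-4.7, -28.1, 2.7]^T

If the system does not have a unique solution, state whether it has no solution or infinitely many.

x_1 = -1, x_2 = -3, x_3 = -6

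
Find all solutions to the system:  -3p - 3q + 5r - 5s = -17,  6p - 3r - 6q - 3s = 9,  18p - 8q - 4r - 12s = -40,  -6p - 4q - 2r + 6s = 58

Row-reduce:
R1 ← R1 / (-3).
R2 ← R2 − 6·R1.
R3 ← R3 − 18·R1.
R4 ← R4 + 6·R1.
R2 ← R2 / (-12).
R1 ← R1 − 1·R2.
R3 ← R3 + 26·R2.
R4 ← R4 − 2·R2.
R3 ← R3 / (65/6).
R1 ← R1 + 13/12·R3.
R2 ← R2 + 7/12·R3.
R4 ← R4 + 65/6·R3.
Rank is 3 with 4 unknowns, leaving s free.

infinitely many solutions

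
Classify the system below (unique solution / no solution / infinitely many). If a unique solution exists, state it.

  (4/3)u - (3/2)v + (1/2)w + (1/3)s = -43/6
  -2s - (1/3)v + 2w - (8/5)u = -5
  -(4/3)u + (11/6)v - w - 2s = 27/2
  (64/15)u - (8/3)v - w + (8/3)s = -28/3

infinitely many solutions

Row-reduce:
R1 ← R1 / (4/3).
R2 ← R2 + 8/5·R1.
R3 ← R3 + 4/3·R1.
R4 ← R4 − 64/15·R1.
R2 ← R2 / (-32/15).
R1 ← R1 + 9/8·R2.
R3 ← R3 − 1/3·R2.
R4 ← R4 − 32/15·R2.
R3 ← R3 / (-3/32).
R1 ← R1 + 255/256·R3.
R2 ← R2 + 39/32·R3.
Rank is 3 with 4 unknowns, leaving s free.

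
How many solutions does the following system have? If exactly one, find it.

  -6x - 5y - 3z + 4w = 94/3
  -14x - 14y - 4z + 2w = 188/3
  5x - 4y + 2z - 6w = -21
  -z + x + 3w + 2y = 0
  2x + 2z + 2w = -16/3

x = -3, y = -1, z = -1, w = 4/3

Row-reduce the augmented matrix:
R1 ← R1 / (-6).
R2 ← R2 + 14·R1.
R3 ← R3 − 5·R1.
R4 ← R4 − 1·R1.
R5 ← R5 − 2·R1.
R2 ← R2 / (-7/3).
R1 ← R1 − 5/6·R2.
R3 ← R3 + 49/6·R2.
R4 ← R4 − 7/6·R2.
R5 ← R5 + 5/3·R2.
R3 ← R3 / (-11).
R1 ← R1 − 11/7·R3.
R2 ← R2 + 9/7·R3.
R5 ← R5 + 8/7·R3.
Swap R4 and R5.
R4 ← R4 / (68/11).
R2 ← R2 − 5/11·R4.
R3 ← R3 + 23/11·R4.
R5 reduces to 0 = 0, so the extra equation is consistent.
Reading off the reduced rows gives x = -3, y = -1, z = -1, w = 4/3.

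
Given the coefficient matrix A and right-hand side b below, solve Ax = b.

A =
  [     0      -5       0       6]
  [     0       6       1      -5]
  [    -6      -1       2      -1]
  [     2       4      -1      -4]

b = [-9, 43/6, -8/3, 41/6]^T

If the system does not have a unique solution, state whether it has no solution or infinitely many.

Row-reduce the augmented matrix:
Swap R1 and R3.
R1 ← R1 / (-6).
R4 ← R4 − 2·R1.
R2 ← R2 / (6).
R1 ← R1 − 1/6·R2.
R3 ← R3 + 5·R2.
R4 ← R4 − 11/3·R2.
R3 ← R3 / (5/6).
R1 ← R1 + 13/36·R3.
R2 ← R2 − 1/6·R3.
R4 ← R4 + 17/18·R3.
R4 ← R4 / (4/5).
R1 ← R1 − 11/10·R4.
R2 ← R2 + 6/5·R4.
R3 ← R3 − 11/5·R4.
Reading off the reduced rows gives x_1 = 3/2, x_2 = -1, x_3 = 3/2, x_4 = -7/3.

x_1 = 3/2, x_2 = -1, x_3 = 3/2, x_4 = -7/3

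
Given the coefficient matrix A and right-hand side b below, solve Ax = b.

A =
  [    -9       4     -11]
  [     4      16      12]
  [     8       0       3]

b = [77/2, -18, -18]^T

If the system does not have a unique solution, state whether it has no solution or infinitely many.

Row-reduce the augmented matrix:
R1 ← R1 / (-9).
R2 ← R2 − 4·R1.
R3 ← R3 − 8·R1.
R2 ← R2 / (160/9).
R1 ← R1 + 4/9·R2.
R3 ← R3 − 32/9·R2.
R3 ← R3 / (-41/5).
R1 ← R1 − 7/5·R3.
R2 ← R2 − 2/5·R3.
Reading off the reduced rows gives x_1 = -3/2, x_2 = 3/4, x_3 = -2.

x_1 = -3/2, x_2 = 3/4, x_3 = -2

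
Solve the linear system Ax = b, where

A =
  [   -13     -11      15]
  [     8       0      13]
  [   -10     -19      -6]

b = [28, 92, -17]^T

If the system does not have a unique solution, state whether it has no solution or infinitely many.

x_1 = 5, x_2 = -3, x_3 = 4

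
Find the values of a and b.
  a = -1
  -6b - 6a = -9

a = -1, b = 5/2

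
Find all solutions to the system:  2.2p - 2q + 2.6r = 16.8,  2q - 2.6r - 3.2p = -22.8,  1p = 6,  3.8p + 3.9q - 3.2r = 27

p = 6, q = 6, r = 6

Row-reduce the augmented matrix:
R1 ← R1 / (11/5).
R2 ← R2 + 16/5·R1.
R3 ← R3 − 1·R1.
R4 ← R4 − 19/5·R1.
R2 ← R2 / (-10/11).
R1 ← R1 + 10/11·R2.
R3 ← R3 − 10/11·R2.
R4 ← R4 − 809/110·R2.
Swap R3 and R4.
R3 ← R3 / (187/100).
R2 ← R2 + 13/10·R3.
R4 reduces to 0 = 0, so the extra equation is consistent.
Reading off the reduced rows gives p = 6, q = 6, r = 6.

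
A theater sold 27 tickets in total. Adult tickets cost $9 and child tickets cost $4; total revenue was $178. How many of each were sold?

adult tickets: 14, child tickets: 13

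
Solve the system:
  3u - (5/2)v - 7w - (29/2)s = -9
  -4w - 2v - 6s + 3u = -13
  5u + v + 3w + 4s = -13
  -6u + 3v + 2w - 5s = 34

Row-reduce:
R1 ← R1 / (3).
R2 ← R2 − 3·R1.
R3 ← R3 − 5·R1.
R4 ← R4 + 6·R1.
R2 ← R2 / (1/2).
R1 ← R1 + 5/6·R2.
R3 ← R3 − 31/6·R2.
R4 ← R4 + 2·R2.
R3 ← R3 / (-49/3).
R1 ← R1 − 8/3·R3.
R2 ← R2 − 6·R3.
Rank is 3 with 4 unknowns, leaving s free.

infinitely many solutions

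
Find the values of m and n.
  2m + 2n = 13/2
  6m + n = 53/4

Row-reduce the augmented matrix:
R1 ← R1 / (2).
R2 ← R2 − 6·R1.
R2 ← R2 / (-5).
R1 ← R1 − 1·R2.
Reading off the reduced rows gives m = 2, n = 5/4.

m = 2, n = 5/4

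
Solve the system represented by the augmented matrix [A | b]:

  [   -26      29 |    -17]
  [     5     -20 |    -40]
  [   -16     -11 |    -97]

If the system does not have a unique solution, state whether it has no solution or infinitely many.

x_1 = 4, x_2 = 3

Row-reduce the augmented matrix:
R1 ← R1 / (-26).
R2 ← R2 − 5·R1.
R3 ← R3 + 16·R1.
R2 ← R2 / (-375/26).
R1 ← R1 + 29/26·R2.
R3 ← R3 + 375/13·R2.
R3 reduces to 0 = 0, so the extra equation is consistent.
Reading off the reduced rows gives x_1 = 4, x_2 = 3.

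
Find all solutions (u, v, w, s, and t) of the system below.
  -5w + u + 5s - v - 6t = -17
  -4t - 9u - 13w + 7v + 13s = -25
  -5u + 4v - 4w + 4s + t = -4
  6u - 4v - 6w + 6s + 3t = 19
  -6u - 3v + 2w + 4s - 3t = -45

infinitely many solutions

Row-reduce:
R2 ← R2 + 9·R1.
R3 ← R3 + 5·R1.
R4 ← R4 − 6·R1.
R5 ← R5 + 6·R1.
R2 ← R2 / (-2).
R1 ← R1 + 1·R2.
R3 ← R3 + 1·R2.
R4 ← R4 − 2·R2.
R5 ← R5 + 9·R2.
Swap R3 and R4.
R3 ← R3 / (-34).
R1 ← R1 − 24·R3.
R2 ← R2 − 29·R3.
R5 ← R5 − 233·R3.
Swap R4 and R5.
R4 ← R4 / (6).
R3 ← R3 + 1·R4.
Rank is 4 with 5 unknowns, leaving t free.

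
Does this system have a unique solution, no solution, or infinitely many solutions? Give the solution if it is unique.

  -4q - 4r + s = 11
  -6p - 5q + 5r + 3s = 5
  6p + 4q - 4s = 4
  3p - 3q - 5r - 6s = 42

Row-reduce the augmented matrix:
Swap R1 and R2.
R1 ← R1 / (-6).
R3 ← R3 − 6·R1.
R4 ← R4 − 3·R1.
R2 ← R2 / (-4).
R1 ← R1 − 5/6·R2.
R3 ← R3 + 1·R2.
R4 ← R4 + 11/2·R2.
R3 ← R3 / (6).
R1 ← R1 + 5/3·R3.
R2 ← R2 − 1·R3.
R4 ← R4 − 3·R3.
R4 ← R4 / (-21/4).
R1 ← R1 + 23/36·R4.
R2 ← R2 + 1/24·R4.
R3 ← R3 + 5/24·R4.
Reading off the reduced rows gives p = 0, q = -4, r = 0, s = -5.

p = 0, q = -4, r = 0, s = -5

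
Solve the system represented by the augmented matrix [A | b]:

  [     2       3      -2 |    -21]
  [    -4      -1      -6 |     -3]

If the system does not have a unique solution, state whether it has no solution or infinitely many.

infinitely many solutions

Row-reduce:
R1 ← R1 / (2).
R2 ← R2 + 4·R1.
R2 ← R2 / (5).
R1 ← R1 − 3/2·R2.
Rank is 2 with 3 unknowns, leaving x_3 free.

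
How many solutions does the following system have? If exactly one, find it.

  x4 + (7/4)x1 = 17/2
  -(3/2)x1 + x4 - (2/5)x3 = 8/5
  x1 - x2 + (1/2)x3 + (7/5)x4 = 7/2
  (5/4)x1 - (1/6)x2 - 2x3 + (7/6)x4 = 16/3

x1 = 2, x2 = 6, x3 = 1, x4 = 5

Row-reduce the augmented matrix:
R1 ← R1 / (7/4).
R2 ← R2 + 3/2·R1.
R3 ← R3 − 1·R1.
R4 ← R4 − 5/4·R1.
Swap R2 and R3.
R2 ← R2 / (-1).
R4 ← R4 + 1/6·R2.
R3 ← R3 / (-2/5).
R2 ← R2 + 1/2·R3.
R4 ← R4 + 25/12·R3.
R4 ← R4 / (-1123/120).
R1 ← R1 − 4/7·R4.
R2 ← R2 + 63/20·R4.
R3 ← R3 + 65/14·R4.
Reading off the reduced rows gives x1 = 2, x2 = 6, x3 = 1, x4 = 5.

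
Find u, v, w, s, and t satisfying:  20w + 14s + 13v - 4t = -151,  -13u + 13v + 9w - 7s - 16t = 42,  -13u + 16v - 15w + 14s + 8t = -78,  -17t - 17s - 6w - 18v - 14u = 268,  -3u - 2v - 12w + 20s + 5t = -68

Row-reduce the augmented matrix:
Swap R1 and R2.
R1 ← R1 / (-13).
R3 ← R3 + 13·R1.
R4 ← R4 + 14·R1.
R5 ← R5 + 3·R1.
R2 ← R2 / (13).
R1 ← R1 + 1·R2.
R3 ← R3 − 3·R2.
R4 ← R4 + 32·R2.
R5 ← R5 + 5·R2.
R3 ← R3 / (-372/13).
R1 ← R1 − 11/13·R3.
R2 ← R2 − 20/13·R3.
R4 ← R4 − 436/13·R3.
R5 ← R5 + 83/13·R3.
R4 ← R4 / (18468/403).
R1 ← R1 − 3451/1612·R4.
R2 ← R2 − 63/31·R4.
R3 ← R3 + 77/124·R4.
R5 ← R5 − 37133/1612·R4.
R5 ← R5 / (-609959/73872).
R1 ← R1 − 55007/73872·R5.
R2 ← R2 − 335/2052·R5.
R3 ← R3 + 44725/73872·R5.
R4 ← R4 − 7897/18468·R5.
Reading off the reduced rows gives u = -5, v = -5, w = -1, s = -5, t = -1.

u = -5, v = -5, w = -1, s = -5, t = -1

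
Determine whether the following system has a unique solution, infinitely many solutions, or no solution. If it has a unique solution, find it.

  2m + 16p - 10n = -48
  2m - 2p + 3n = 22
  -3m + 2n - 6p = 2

infinitely many solutions

Row-reduce:
R1 ← R1 / (2).
R2 ← R2 − 2·R1.
R3 ← R3 + 3·R1.
R2 ← R2 / (13).
R1 ← R1 + 5·R2.
R3 ← R3 + 13·R2.
Rank is 2 with 3 unknowns, leaving p free.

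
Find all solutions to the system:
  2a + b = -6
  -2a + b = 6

a = -3, b = 0

From equation 1: b = -6 − 2·a.
Substitute into equation 2 and solve: a = -3.
Then b = 0.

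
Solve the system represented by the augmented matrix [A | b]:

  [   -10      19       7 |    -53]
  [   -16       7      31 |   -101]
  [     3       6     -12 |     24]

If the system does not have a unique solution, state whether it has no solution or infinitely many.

Row-reduce:
R1 ← R1 / (-10).
R2 ← R2 + 16·R1.
R3 ← R3 − 3·R1.
R2 ← R2 / (-117/5).
R1 ← R1 + 19/10·R2.
R3 ← R3 − 117/10·R2.
Rank is 2 with 3 unknowns, leaving x_3 free.

infinitely many solutions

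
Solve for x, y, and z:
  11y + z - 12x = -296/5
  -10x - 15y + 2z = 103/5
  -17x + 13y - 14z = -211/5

x = 2, y = -3, z = -11/5

Row-reduce the augmented matrix:
R1 ← R1 / (-12).
R2 ← R2 + 10·R1.
R3 ← R3 + 17·R1.
R2 ← R2 / (-145/6).
R1 ← R1 + 11/12·R2.
R3 ← R3 + 31/12·R2.
R3 ← R3 / (-4507/290).
R1 ← R1 + 37/290·R3.
R2 ← R2 + 7/145·R3.
Reading off the reduced rows gives x = 2, y = -3, z = -11/5.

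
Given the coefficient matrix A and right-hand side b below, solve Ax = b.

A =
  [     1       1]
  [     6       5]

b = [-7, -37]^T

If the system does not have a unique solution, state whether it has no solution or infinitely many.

x_1 = -2, x_2 = -5

Row-reduce the augmented matrix:
R2 ← R2 − 6·R1.
R2 ← R2 / (-1).
R1 ← R1 − 1·R2.
Reading off the reduced rows gives x_1 = -2, x_2 = -5.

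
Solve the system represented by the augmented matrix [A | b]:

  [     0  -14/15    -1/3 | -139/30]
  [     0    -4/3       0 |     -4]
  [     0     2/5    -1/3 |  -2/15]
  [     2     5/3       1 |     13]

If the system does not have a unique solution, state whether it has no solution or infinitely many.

no solution

Row-reduce:
Swap R1 and R4.
R1 ← R1 / (2).
R2 ← R2 / (-4/3).
R1 ← R1 − 5/6·R2.
R3 ← R3 − 2/5·R2.
R4 ← R4 + 14/15·R2.
R3 ← R3 / (-1/3).
R1 ← R1 − 1/2·R3.
R4 ← R4 + 1/3·R3.
Row 4 reduces to 0 = -1/2, a contradiction. The system is inconsistent.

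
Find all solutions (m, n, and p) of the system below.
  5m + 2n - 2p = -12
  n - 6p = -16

infinitely many solutions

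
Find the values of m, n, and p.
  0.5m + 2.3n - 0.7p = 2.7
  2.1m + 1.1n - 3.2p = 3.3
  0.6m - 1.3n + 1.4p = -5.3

m = -2, n = 1, p = -2

Row-reduce the augmented matrix:
R1 ← R1 / (1/2).
R2 ← R2 − 21/10·R1.
R3 ← R3 − 3/5·R1.
R2 ← R2 / (-214/25).
R1 ← R1 − 23/5·R2.
R3 ← R3 + 203/50·R2.
R3 ← R3 / (2023/856).
R1 ← R1 + 659/428·R3.
R2 ← R2 − 13/428·R3.
Reading off the reduced rows gives m = -2, n = 1, p = -2.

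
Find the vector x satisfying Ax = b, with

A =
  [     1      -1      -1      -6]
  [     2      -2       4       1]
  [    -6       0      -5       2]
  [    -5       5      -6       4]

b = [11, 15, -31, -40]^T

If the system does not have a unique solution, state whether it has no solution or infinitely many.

x_1 = 4, x_2 = -2, x_3 = 1, x_4 = -1

Row-reduce the augmented matrix:
R2 ← R2 − 2·R1.
R3 ← R3 + 6·R1.
R4 ← R4 + 5·R1.
Swap R2 and R3.
R2 ← R2 / (-6).
R1 ← R1 + 1·R2.
R3 ← R3 / (6).
R1 ← R1 − 5/6·R3.
R2 ← R2 − 11/6·R3.
R4 ← R4 + 11·R3.
R4 ← R4 / (-13/6).
R1 ← R1 + 77/36·R4.
R2 ← R2 − 61/36·R4.
R3 ← R3 − 13/6·R4.
Reading off the reduced rows gives x_1 = 4, x_2 = -2, x_3 = 1, x_4 = -1.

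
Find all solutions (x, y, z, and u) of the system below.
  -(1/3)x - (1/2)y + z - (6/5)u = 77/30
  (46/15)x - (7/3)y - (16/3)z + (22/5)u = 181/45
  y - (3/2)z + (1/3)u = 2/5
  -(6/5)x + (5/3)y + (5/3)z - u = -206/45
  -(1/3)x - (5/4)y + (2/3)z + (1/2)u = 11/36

Row-reduce the augmented matrix:
R1 ← R1 / (-1/3).
R2 ← R2 − 46/15·R1.
R4 ← R4 + 6/5·R1.
R5 ← R5 + 1/3·R1.
R2 ← R2 / (-104/15).
R1 ← R1 − 3/2·R2.
R3 ← R3 − 1·R2.
R4 ← R4 − 52/15·R2.
R5 ← R5 + 3/4·R2.
R3 ← R3 / (-49/52).
R1 ← R1 + 225/104·R3.
R2 ← R2 + 29/52·R3.
R5 ← R5 + 469/624·R3.
Swap R4 and R5.
R4 ← R4 / (7349/2520).
R1 ← R1 − 705/196·R4.
R2 ← R2 − 1951/1470·R4.
R3 ← R3 − 487/735·R4.
R5 reduces to 0 = 0, so the extra equation is consistent.
Reading off the reduced rows gives x = -1, y = -13/5, z = -8/3, u = -3.

x = -1, y = -13/5, z = -8/3, u = -3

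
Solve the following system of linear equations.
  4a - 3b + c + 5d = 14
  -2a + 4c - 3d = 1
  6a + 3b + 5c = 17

Row-reduce:
R1 ← R1 / (4).
R2 ← R2 + 2·R1.
R3 ← R3 − 6·R1.
R2 ← R2 / (-3/2).
R1 ← R1 + 3/4·R2.
R3 ← R3 − 15/2·R2.
R3 ← R3 / (26).
R1 ← R1 + 2·R3.
R2 ← R2 + 3·R3.
Rank is 3 with 4 unknowns, leaving d free.

infinitely many solutions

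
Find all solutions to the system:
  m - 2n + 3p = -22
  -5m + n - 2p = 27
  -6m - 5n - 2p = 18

m = -3, n = 2, p = -5

Row-reduce the augmented matrix:
R2 ← R2 + 5·R1.
R3 ← R3 + 6·R1.
R2 ← R2 / (-9).
R1 ← R1 + 2·R2.
R3 ← R3 + 17·R2.
R3 ← R3 / (-77/9).
R1 ← R1 − 1/9·R3.
R2 ← R2 + 13/9·R3.
Reading off the reduced rows gives m = -3, n = 2, p = -5.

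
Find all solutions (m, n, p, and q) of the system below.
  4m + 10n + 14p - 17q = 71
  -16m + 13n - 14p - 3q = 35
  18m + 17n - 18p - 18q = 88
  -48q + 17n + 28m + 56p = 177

Row-reduce:
R1 ← R1 / (4).
R2 ← R2 + 16·R1.
R3 ← R3 − 18·R1.
R4 ← R4 − 28·R1.
R2 ← R2 / (53).
R1 ← R1 − 5/2·R2.
R3 ← R3 + 28·R2.
R4 ← R4 + 53·R2.
R3 ← R3 / (-3117/53).
R1 ← R1 − 161/106·R3.
R2 ← R2 − 42/53·R3.
Row 4 reduces to 0 = -1, a contradiction. The system is inconsistent.

no solution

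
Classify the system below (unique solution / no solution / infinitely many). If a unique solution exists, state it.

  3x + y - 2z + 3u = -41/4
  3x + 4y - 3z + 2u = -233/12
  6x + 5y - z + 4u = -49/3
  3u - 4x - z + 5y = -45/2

x = 3/4, y = -5/2, z = 3, u = -4/3

Row-reduce the augmented matrix:
R1 ← R1 / (3).
R2 ← R2 − 3·R1.
R3 ← R3 − 6·R1.
R4 ← R4 + 4·R1.
R2 ← R2 / (3).
R1 ← R1 − 1/3·R2.
R3 ← R3 − 3·R2.
R4 ← R4 − 19/3·R2.
R3 ← R3 / (4).
R1 ← R1 + 5/9·R3.
R2 ← R2 + 1/3·R3.
R4 ← R4 + 14/9·R3.
R4 ← R4 / (157/18).
R1 ← R1 − 35/36·R4.
R2 ← R2 + 5/12·R4.
R3 ← R3 + 1/4·R4.
Reading off the reduced rows gives x = 3/4, y = -5/2, z = 3, u = -4/3.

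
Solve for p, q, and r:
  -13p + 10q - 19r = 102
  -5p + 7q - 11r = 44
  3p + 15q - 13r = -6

p = -5, q = -2, r = -3

Row-reduce the augmented matrix:
R1 ← R1 / (-13).
R2 ← R2 + 5·R1.
R3 ← R3 − 3·R1.
R2 ← R2 / (41/13).
R1 ← R1 + 10/13·R2.
R3 ← R3 − 225/13·R2.
R3 ← R3 / (118/41).
R1 ← R1 − 23/41·R3.
R2 ← R2 + 48/41·R3.
Reading off the reduced rows gives p = -5, q = -2, r = -3.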